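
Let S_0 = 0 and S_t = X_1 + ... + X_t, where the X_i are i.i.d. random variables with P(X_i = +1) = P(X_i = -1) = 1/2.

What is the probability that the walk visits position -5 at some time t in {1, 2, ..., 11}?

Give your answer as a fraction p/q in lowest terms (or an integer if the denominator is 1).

Answer: 299/2048

Derivation:
Count via complement. Let g(t,s) = #length-t paths at position s with S_1..S_t all ≠ -5.
g(t,s) = g(t-1,s-1) + g(t-1,s+1) for s ≠ -5; g(t,-5) = 0.
t=0: g(0,0)=1
t=1: g(1,-1)=1 g(1,1)=1
t=2: g(2,-2)=1 g(2,0)=2 g(2,2)=1
t=3: g(3,-3)=1 g(3,-1)=3 g(3,1)=3 g(3,3)=1
t=4: g(4,-4)=1 g(4,-2)=4 g(4,0)=6 g(4,2)=4 g(4,4)=1
t=5: g(5,-3)=5 g(5,-1)=10 g(5,1)=10 g(5,3)=5 g(5,5)=1
t=6: g(6,-4)=5 g(6,-2)=15 g(6,0)=20 g(6,2)=15 g(6,4)=6 g(6,6)=1
t=7: g(7,-3)=20 g(7,-1)=35 g(7,1)=35 g(7,3)=21 g(7,5)=7 g(7,7)=1
t=8: g(8,-4)=20 g(8,-2)=55 g(8,0)=70 g(8,2)=56 g(8,4)=28 g(8,6)=8 g(8,8)=1
t=9: g(9,-3)=75 g(9,-1)=125 g(9,1)=126 g(9,3)=84 g(9,5)=36 g(9,7)=9 g(9,9)=1
t=10: g(10,-4)=75 g(10,-2)=200 g(10,0)=251 g(10,2)=210 g(10,4)=120 g(10,6)=45 g(10,8)=10 g(10,10)=1
t=11: g(11,-3)=275 g(11,-1)=451 g(11,1)=461 g(11,3)=330 g(11,5)=165 g(11,7)=55 g(11,9)=11 g(11,11)=1
Paths never hitting -5: Σ_s g(11,s) = 1749
Paths hitting -5: 2^11 - 1749 = 299
P = 299/2048 = 299/2048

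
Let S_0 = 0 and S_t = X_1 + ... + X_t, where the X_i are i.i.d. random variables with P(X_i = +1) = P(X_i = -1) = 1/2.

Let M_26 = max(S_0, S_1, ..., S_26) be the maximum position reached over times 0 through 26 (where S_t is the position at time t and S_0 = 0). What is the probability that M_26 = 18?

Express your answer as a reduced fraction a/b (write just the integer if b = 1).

Answer: 7475/33554432

Derivation:
Let M_26 = max(S_0,...,S_26). Use the reflection principle: for j ≥ 1, #{paths with M_26 ≥ j} = #{S_26 ≥ j} + #{S_26 ≥ j+1}.
By reflection, #{M_26 ≥ 18} = #{S_26 ≥ 18} + #{S_26 ≥ 19} = 17902 + 2952 = 20854.
#{M_26 ≥ 19} = #{S_26 ≥ 19} + #{S_26 ≥ 20} = 2952 + 2952 = 5904.
#{M_26 = 18} = 20854 - 5904 = 14950.
P(M_26 = 18) = 14950/67108864 = 7475/33554432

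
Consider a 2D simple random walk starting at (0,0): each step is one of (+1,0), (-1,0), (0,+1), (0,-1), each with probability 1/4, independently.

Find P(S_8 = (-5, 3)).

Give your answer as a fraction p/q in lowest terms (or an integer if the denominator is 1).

Answer: 7/8192

Derivation:
Let h be the number of horizontal steps (so 8-h are vertical). To end at (-5,3) need (h-5)/2 right-steps and ((8-h)+3)/2 up-steps.
Sum over h with 5 ≤ h ≤ 5, h ≡ 1 (mod 2), 8-h ≡ 1 (mod 2):
h=5: C(8,5)·C(5,0)·C(3,3) = 56·1·1 = 56
Total favorable: 56
Total paths: 4^8 = 65536
P = 56/65536 = 7/8192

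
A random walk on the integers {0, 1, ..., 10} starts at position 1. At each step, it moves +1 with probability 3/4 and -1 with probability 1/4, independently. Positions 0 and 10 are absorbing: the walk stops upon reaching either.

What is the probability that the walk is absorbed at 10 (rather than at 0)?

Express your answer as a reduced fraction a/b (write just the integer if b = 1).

Answer: 19683/29524

Derivation:
Biased walk: p = 3/4, q = 1/4, r = q/p = 1/3
Gambler's ruin: P(hit 10 before 0 | start at 1) = (1 - r^a)/(1 - r^N)
r^1 = 1/3; r^10 = 1/59049
P = (1 - 1/3) / (1 - 1/59049) = 2/3 / 59048/59049 = 19683/29524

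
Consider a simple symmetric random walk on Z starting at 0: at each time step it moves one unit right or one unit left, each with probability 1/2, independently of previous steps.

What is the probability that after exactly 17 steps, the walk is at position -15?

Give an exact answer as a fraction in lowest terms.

Answer: 17/131072

Derivation:
To reach position -15 after 17 steps: need 1 step of +1 and 16 of -1.
Favorable paths: C(17,1) = 17
Total paths: 2^17 = 131072
P = 17/131072 = 17/131072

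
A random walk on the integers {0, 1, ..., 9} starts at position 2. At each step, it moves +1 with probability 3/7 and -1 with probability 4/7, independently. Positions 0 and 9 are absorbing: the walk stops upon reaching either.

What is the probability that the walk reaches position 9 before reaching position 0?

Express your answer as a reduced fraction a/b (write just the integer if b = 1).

Answer: 15309/242461

Derivation:
Biased walk: p = 3/7, q = 4/7, r = q/p = 4/3
Gambler's ruin: P(hit 9 before 0 | start at 2) = (1 - r^a)/(1 - r^N)
r^2 = 16/9; r^9 = 262144/19683
P = (1 - 16/9) / (1 - 262144/19683) = -7/9 / -242461/19683 = 15309/242461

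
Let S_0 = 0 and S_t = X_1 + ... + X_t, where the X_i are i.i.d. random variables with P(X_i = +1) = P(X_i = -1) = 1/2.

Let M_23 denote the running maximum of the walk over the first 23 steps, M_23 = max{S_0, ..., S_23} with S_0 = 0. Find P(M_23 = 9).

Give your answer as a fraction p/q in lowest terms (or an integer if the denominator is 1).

Answer: 245157/8388608

Derivation:
Let M_23 = max(S_0,...,S_23). Use the reflection principle: for j ≥ 1, #{paths with M_23 ≥ j} = #{S_23 ≥ j} + #{S_23 ≥ j+1}.
By reflection, #{M_23 ≥ 9} = #{S_23 ≥ 9} + #{S_23 ≥ 10} = 390656 + 145499 = 536155.
#{M_23 ≥ 10} = #{S_23 ≥ 10} + #{S_23 ≥ 11} = 145499 + 145499 = 290998.
#{M_23 = 9} = 536155 - 290998 = 245157.
P(M_23 = 9) = 245157/8388608 = 245157/8388608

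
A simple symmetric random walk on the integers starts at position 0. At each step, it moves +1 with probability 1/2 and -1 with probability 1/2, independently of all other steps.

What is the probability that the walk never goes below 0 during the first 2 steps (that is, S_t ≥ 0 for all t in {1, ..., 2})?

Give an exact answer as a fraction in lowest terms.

Answer: 1/2

Derivation:
Let f(t,s) = #length-t paths at position s with S_1..S_t all ≥ 0.
f(t,s) = f(t-1,s-1) + f(t-1,s+1) for s ≥ 0; f(t,s) = 0 for s < 0.
t=0: f(0,0)=1
t=1: f(1,1)=1
t=2: f(2,0)=1 f(2,2)=1
Σ_s f(2,s) = 2
P = 2/4 = 1/2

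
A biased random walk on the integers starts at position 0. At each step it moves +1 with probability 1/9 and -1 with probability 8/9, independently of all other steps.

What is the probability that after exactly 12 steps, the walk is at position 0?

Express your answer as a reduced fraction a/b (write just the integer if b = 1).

To be at 0 after 12 steps: need exactly 6 steps of +1 and 6 of -1.
Number of such sequences: C(12,6) = 924
Each has probability (1/9)^6 · (8/9)^6 = 262144/282429536481
P = 924 · 262144/282429536481 = 80740352/94143178827

Answer: 80740352/94143178827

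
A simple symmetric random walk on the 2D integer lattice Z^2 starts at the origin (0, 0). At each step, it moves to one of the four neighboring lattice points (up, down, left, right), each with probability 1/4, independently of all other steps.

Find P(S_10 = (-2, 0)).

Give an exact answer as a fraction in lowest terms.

Let h be the number of horizontal steps (so 10-h are vertical). To end at (-2,0) need (h-2)/2 right-steps and ((10-h)+0)/2 up-steps.
Sum over h with 2 ≤ h ≤ 10, h ≡ 0 (mod 2), 10-h ≡ 0 (mod 2):
h=2: C(10,2)·C(2,0)·C(8,4) = 45·1·70 = 3150
h=4: C(10,4)·C(4,1)·C(6,3) = 210·4·20 = 16800
h=6: C(10,6)·C(6,2)·C(4,2) = 210·15·6 = 18900
h=8: C(10,8)·C(8,3)·C(2,1) = 45·56·2 = 5040
h=10: C(10,10)·C(10,4)·C(0,0) = 1·210·1 = 210
Total favorable: 44100
Total paths: 4^10 = 1048576
P = 44100/1048576 = 11025/262144

Answer: 11025/262144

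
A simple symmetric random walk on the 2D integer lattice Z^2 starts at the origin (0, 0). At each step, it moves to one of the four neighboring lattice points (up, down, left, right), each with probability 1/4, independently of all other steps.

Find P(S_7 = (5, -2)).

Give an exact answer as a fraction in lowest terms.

Let h be the number of horizontal steps (so 7-h are vertical). To end at (5,-2) need (h+5)/2 right-steps and ((7-h)-2)/2 up-steps.
Sum over h with 5 ≤ h ≤ 5, h ≡ 1 (mod 2), 7-h ≡ 0 (mod 2):
h=5: C(7,5)·C(5,5)·C(2,0) = 21·1·1 = 21
Total favorable: 21
Total paths: 4^7 = 16384
P = 21/16384 = 21/16384

Answer: 21/16384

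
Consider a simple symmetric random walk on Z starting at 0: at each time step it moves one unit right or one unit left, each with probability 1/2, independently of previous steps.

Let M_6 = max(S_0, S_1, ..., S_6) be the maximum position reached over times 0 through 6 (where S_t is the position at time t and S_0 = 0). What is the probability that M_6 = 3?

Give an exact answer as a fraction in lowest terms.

Answer: 3/32

Derivation:
Let M_6 = max(S_0,...,S_6). Use the reflection principle: for j ≥ 1, #{paths with M_6 ≥ j} = #{S_6 ≥ j} + #{S_6 ≥ j+1}.
By reflection, #{M_6 ≥ 3} = #{S_6 ≥ 3} + #{S_6 ≥ 4} = 7 + 7 = 14.
#{M_6 ≥ 4} = #{S_6 ≥ 4} + #{S_6 ≥ 5} = 7 + 1 = 8.
#{M_6 = 3} = 14 - 8 = 6.
P(M_6 = 3) = 6/64 = 3/32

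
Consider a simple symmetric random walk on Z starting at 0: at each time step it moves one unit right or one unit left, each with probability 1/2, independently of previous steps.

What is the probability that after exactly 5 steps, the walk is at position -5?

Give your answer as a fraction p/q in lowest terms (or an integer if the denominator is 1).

Answer: 1/32

Derivation:
To reach position -5 after 5 steps: need 0 steps of +1 and 5 of -1.
Favorable paths: C(5,0) = 1
Total paths: 2^5 = 32
P = 1/32 = 1/32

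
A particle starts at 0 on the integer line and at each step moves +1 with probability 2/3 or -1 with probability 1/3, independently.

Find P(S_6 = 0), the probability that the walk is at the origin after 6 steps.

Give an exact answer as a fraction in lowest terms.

To be at 0 after 6 steps: need exactly 3 steps of +1 and 3 of -1.
Number of such sequences: C(6,3) = 20
Each has probability (2/3)^3 · (1/3)^3 = 8/729
P = 20 · 8/729 = 160/729

Answer: 160/729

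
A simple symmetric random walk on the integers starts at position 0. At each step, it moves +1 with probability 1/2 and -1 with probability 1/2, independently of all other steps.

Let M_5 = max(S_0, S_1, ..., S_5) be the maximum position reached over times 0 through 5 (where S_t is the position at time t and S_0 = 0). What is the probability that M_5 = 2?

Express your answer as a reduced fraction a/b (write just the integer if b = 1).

Answer: 5/32

Derivation:
Let M_5 = max(S_0,...,S_5). Use the reflection principle: for j ≥ 1, #{paths with M_5 ≥ j} = #{S_5 ≥ j} + #{S_5 ≥ j+1}.
By reflection, #{M_5 ≥ 2} = #{S_5 ≥ 2} + #{S_5 ≥ 3} = 6 + 6 = 12.
#{M_5 ≥ 3} = #{S_5 ≥ 3} + #{S_5 ≥ 4} = 6 + 1 = 7.
#{M_5 = 2} = 12 - 7 = 5.
P(M_5 = 2) = 5/32 = 5/32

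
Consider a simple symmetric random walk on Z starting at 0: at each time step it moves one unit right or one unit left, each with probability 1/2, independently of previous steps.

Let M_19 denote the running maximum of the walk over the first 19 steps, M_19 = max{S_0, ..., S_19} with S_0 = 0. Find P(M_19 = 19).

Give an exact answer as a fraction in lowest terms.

Let M_19 = max(S_0,...,S_19). Use the reflection principle: for j ≥ 1, #{paths with M_19 ≥ j} = #{S_19 ≥ j} + #{S_19 ≥ j+1}.
By reflection, #{M_19 ≥ 19} = #{S_19 ≥ 19} + #{S_19 ≥ 20} = 1 + 0 = 1.
#{M_19 ≥ 20} = #{S_19 ≥ 20} + #{S_19 ≥ 21} = 0 + 0 = 0.
#{M_19 = 19} = 1 - 0 = 1.
P(M_19 = 19) = 1/524288 = 1/524288

Answer: 1/524288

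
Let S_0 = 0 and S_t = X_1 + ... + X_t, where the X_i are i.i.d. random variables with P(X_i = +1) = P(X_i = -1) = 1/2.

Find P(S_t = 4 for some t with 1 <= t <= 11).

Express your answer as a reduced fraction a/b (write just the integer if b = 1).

Count via complement. Let g(t,s) = #length-t paths at position s with S_1..S_t all ≠ 4.
g(t,s) = g(t-1,s-1) + g(t-1,s+1) for s ≠ 4; g(t,4) = 0.
t=0: g(0,0)=1
t=1: g(1,-1)=1 g(1,1)=1
t=2: g(2,-2)=1 g(2,0)=2 g(2,2)=1
t=3: g(3,-3)=1 g(3,-1)=3 g(3,1)=3 g(3,3)=1
t=4: g(4,-4)=1 g(4,-2)=4 g(4,0)=6 g(4,2)=4
t=5: g(5,-5)=1 g(5,-3)=5 g(5,-1)=10 g(5,1)=10 g(5,3)=4
t=6: g(6,-6)=1 g(6,-4)=6 g(6,-2)=15 g(6,0)=20 g(6,2)=14
t=7: g(7,-7)=1 g(7,-5)=7 g(7,-3)=21 g(7,-1)=35 g(7,1)=34 g(7,3)=14
t=8: g(8,-8)=1 g(8,-6)=8 g(8,-4)=28 g(8,-2)=56 g(8,0)=69 g(8,2)=48
t=9: g(9,-9)=1 g(9,-7)=9 g(9,-5)=36 g(9,-3)=84 g(9,-1)=125 g(9,1)=117 g(9,3)=48
t=10: g(10,-10)=1 g(10,-8)=10 g(10,-6)=45 g(10,-4)=120 g(10,-2)=209 g(10,0)=242 g(10,2)=165
t=11: g(11,-11)=1 g(11,-9)=11 g(11,-7)=55 g(11,-5)=165 g(11,-3)=329 g(11,-1)=451 g(11,1)=407 g(11,3)=165
Paths never hitting 4: Σ_s g(11,s) = 1584
Paths hitting 4: 2^11 - 1584 = 464
P = 464/2048 = 29/128

Answer: 29/128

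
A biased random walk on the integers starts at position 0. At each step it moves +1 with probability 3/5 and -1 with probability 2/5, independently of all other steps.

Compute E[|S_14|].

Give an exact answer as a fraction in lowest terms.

S_14 takes values m ≡ 0 (mod 2) with |m| ≤ 14; P(S_14=m) = C(14,(14+m)/2) · (3/5)^((14+m)/2) · (2/5)^((14-m)/2).
Distribution: P(S=-14)=16384/6103515625, P(S=-12)=344064/6103515625, P(S=-10)=3354624/6103515625, P(S=-8)=20127744/6103515625, P(S=-6)=83026944/6103515625, P(S=-4)=249080832/6103515625, P(S=-2)=560431872/6103515625, P(S=0)=960740352/6103515625, P(S=2)=1260971712/6103515625, P(S=4)=1260971712/6103515625, P(S=6)=945728784/6103515625, P(S=8)=515852064/6103515625, P(S=10)=193444524/6103515625, P(S=12)=44641044/6103515625, P(S=14)=4782969/6103515625
E[|S_14|] = Σ_m |m|·P(S_14=m) = 22718393894/6103515625

Answer: 22718393894/6103515625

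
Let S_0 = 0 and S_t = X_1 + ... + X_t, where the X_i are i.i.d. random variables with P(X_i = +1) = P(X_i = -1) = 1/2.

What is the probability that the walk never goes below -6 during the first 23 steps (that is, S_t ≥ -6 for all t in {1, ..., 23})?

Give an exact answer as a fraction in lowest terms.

Answer: 3558491/4194304

Derivation:
Let f(t,s) = #length-t paths at position s with S_1..S_t all ≥ -6.
f(t,s) = f(t-1,s-1) + f(t-1,s+1) for s ≥ -6; f(t,s) = 0 for s < -6.
t=0: f(0,0)=1
t=1: f(1,-1)=1 f(1,1)=1
t=2: f(2,-2)=1 f(2,0)=2 f(2,2)=1
t=3: f(3,-3)=1 f(3,-1)=3 f(3,1)=3 f(3,3)=1
t=4: f(4,-4)=1 f(4,-2)=4 f(4,0)=6 f(4,2)=4 f(4,4)=1
t=5: f(5,-5)=1 f(5,-3)=5 f(5,-1)=10 f(5,1)=10 f(5,3)=5 f(5,5)=1
t=6: f(6,-6)=1 f(6,-4)=6 f(6,-2)=15 f(6,0)=20 f(6,2)=15 f(6,4)=6 f(6,6)=1
t=7: f(7,-5)=7 f(7,-3)=21 f(7,-1)=35 f(7,1)=35 f(7,3)=21 f(7,5)=7 f(7,7)=1
t=8: f(8,-6)=7 f(8,-4)=28 f(8,-2)=56 f(8,0)=70 f(8,2)=56 f(8,4)=28 f(8,6)=8 f(8,8)=1
t=9: f(9,-5)=35 f(9,-3)=84 f(9,-1)=126 f(9,1)=126 f(9,3)=84 f(9,5)=36 f(9,7)=9 f(9,9)=1
t=10: f(10,-6)=35 f(10,-4)=119 f(10,-2)=210 f(10,0)=252 f(10,2)=210 f(10,4)=120 f(10,6)=45 f(10,8)=10 f(10,10)=1
t=11: f(11,-5)=154 f(11,-3)=329 f(11,-1)=462 f(11,1)=462 f(11,3)=330 f(11,5)=165 f(11,7)=55 f(11,9)=11 f(11,11)=1
t=12: f(12,-6)=154 f(12,-4)=483 f(12,-2)=791 f(12,0)=924 f(12,2)=792 f(12,4)=495 f(12,6)=220 f(12,8)=66 f(12,10)=12 f(12,12)=1
t=13: f(13,-5)=637 f(13,-3)=1274 f(13,-1)=1715 f(13,1)=1716 f(13,3)=1287 f(13,5)=715 f(13,7)=286 f(13,9)=78 f(13,11)=13 f(13,13)=1
t=14: f(14,-6)=637 f(14,-4)=1911 f(14,-2)=2989 f(14,0)=3431 f(14,2)=3003 f(14,4)=2002 f(14,6)=1001 f(14,8)=364 f(14,10)=91 f(14,12)=14 f(14,14)=1
t=15: f(15,-5)=2548 f(15,-3)=4900 f(15,-1)=6420 f(15,1)=6434 f(15,3)=5005 f(15,5)=3003 f(15,7)=1365 f(15,9)=455 f(15,11)=105 f(15,13)=15 f(15,15)=1
t=16: f(16,-6)=2548 f(16,-4)=7448 f(16,-2)=11320 f(16,0)=12854 f(16,2)=11439 f(16,4)=8008 f(16,6)=4368 f(16,8)=1820 f(16,10)=560 f(16,12)=120 f(16,14)=16 f(16,16)=1
t=17: f(17,-5)=9996 f(17,-3)=18768 f(17,-1)=24174 f(17,1)=24293 f(17,3)=19447 f(17,5)=12376 f(17,7)=6188 f(17,9)=2380 f(17,11)=680 f(17,13)=136 f(17,15)=17 f(17,17)=1
t=18: f(18,-6)=9996 f(18,-4)=28764 f(18,-2)=42942 f(18,0)=48467 f(18,2)=43740 f(18,4)=31823 f(18,6)=18564 f(18,8)=8568 f(18,10)=3060 f(18,12)=816 f(18,14)=153 f(18,16)=18 f(18,18)=1
t=19: f(19,-5)=38760 f(19,-3)=71706 f(19,-1)=91409 f(19,1)=92207 f(19,3)=75563 f(19,5)=50387 f(19,7)=27132 f(19,9)=11628 f(19,11)=3876 f(19,13)=969 f(19,15)=171 f(19,17)=19 f(19,19)=1
t=20: f(20,-6)=38760 f(20,-4)=110466 f(20,-2)=163115 f(20,0)=183616 f(20,2)=167770 f(20,4)=125950 f(20,6)=77519 f(20,8)=38760 f(20,10)=15504 f(20,12)=4845 f(20,14)=1140 f(20,16)=190 f(20,18)=20 f(20,20)=1
t=21: f(21,-5)=149226 f(21,-3)=273581 f(21,-1)=346731 f(21,1)=351386 f(21,3)=293720 f(21,5)=203469 f(21,7)=116279 f(21,9)=54264 f(21,11)=20349 f(21,13)=5985 f(21,15)=1330 f(21,17)=210 f(21,19)=21 f(21,21)=1
t=22: f(22,-6)=149226 f(22,-4)=422807 f(22,-2)=620312 f(22,0)=698117 f(22,2)=645106 f(22,4)=497189 f(22,6)=319748 f(22,8)=170543 f(22,10)=74613 f(22,12)=26334 f(22,14)=7315 f(22,16)=1540 f(22,18)=231 f(22,20)=22 f(22,22)=1
t=23: f(23,-5)=572033 f(23,-3)=1043119 f(23,-1)=1318429 f(23,1)=1343223 f(23,3)=1142295 f(23,5)=816937 f(23,7)=490291 f(23,9)=245156 f(23,11)=100947 f(23,13)=33649 f(23,15)=8855 f(23,17)=1771 f(23,19)=253 f(23,21)=23 f(23,23)=1
Σ_s f(23,s) = 7116982
P = 7116982/8388608 = 3558491/4194304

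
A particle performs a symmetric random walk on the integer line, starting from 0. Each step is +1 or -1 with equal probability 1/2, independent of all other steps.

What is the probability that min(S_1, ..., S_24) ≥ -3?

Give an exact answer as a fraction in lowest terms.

Answer: 2414425/4194304

Derivation:
Let f(t,s) = #length-t paths at position s with S_1..S_t all ≥ -3.
f(t,s) = f(t-1,s-1) + f(t-1,s+1) for s ≥ -3; f(t,s) = 0 for s < -3.
t=0: f(0,0)=1
t=1: f(1,-1)=1 f(1,1)=1
t=2: f(2,-2)=1 f(2,0)=2 f(2,2)=1
t=3: f(3,-3)=1 f(3,-1)=3 f(3,1)=3 f(3,3)=1
t=4: f(4,-2)=4 f(4,0)=6 f(4,2)=4 f(4,4)=1
t=5: f(5,-3)=4 f(5,-1)=10 f(5,1)=10 f(5,3)=5 f(5,5)=1
t=6: f(6,-2)=14 f(6,0)=20 f(6,2)=15 f(6,4)=6 f(6,6)=1
t=7: f(7,-3)=14 f(7,-1)=34 f(7,1)=35 f(7,3)=21 f(7,5)=7 f(7,7)=1
t=8: f(8,-2)=48 f(8,0)=69 f(8,2)=56 f(8,4)=28 f(8,6)=8 f(8,8)=1
t=9: f(9,-3)=48 f(9,-1)=117 f(9,1)=125 f(9,3)=84 f(9,5)=36 f(9,7)=9 f(9,9)=1
t=10: f(10,-2)=165 f(10,0)=242 f(10,2)=209 f(10,4)=120 f(10,6)=45 f(10,8)=10 f(10,10)=1
t=11: f(11,-3)=165 f(11,-1)=407 f(11,1)=451 f(11,3)=329 f(11,5)=165 f(11,7)=55 f(11,9)=11 f(11,11)=1
t=12: f(12,-2)=572 f(12,0)=858 f(12,2)=780 f(12,4)=494 f(12,6)=220 f(12,8)=66 f(12,10)=12 f(12,12)=1
t=13: f(13,-3)=572 f(13,-1)=1430 f(13,1)=1638 f(13,3)=1274 f(13,5)=714 f(13,7)=286 f(13,9)=78 f(13,11)=13 f(13,13)=1
t=14: f(14,-2)=2002 f(14,0)=3068 f(14,2)=2912 f(14,4)=1988 f(14,6)=1000 f(14,8)=364 f(14,10)=91 f(14,12)=14 f(14,14)=1
t=15: f(15,-3)=2002 f(15,-1)=5070 f(15,1)=5980 f(15,3)=4900 f(15,5)=2988 f(15,7)=1364 f(15,9)=455 f(15,11)=105 f(15,13)=15 f(15,15)=1
t=16: f(16,-2)=7072 f(16,0)=11050 f(16,2)=10880 f(16,4)=7888 f(16,6)=4352 f(16,8)=1819 f(16,10)=560 f(16,12)=120 f(16,14)=16 f(16,16)=1
t=17: f(17,-3)=7072 f(17,-1)=18122 f(17,1)=21930 f(17,3)=18768 f(17,5)=12240 f(17,7)=6171 f(17,9)=2379 f(17,11)=680 f(17,13)=136 f(17,15)=17 f(17,17)=1
t=18: f(18,-2)=25194 f(18,0)=40052 f(18,2)=40698 f(18,4)=31008 f(18,6)=18411 f(18,8)=8550 f(18,10)=3059 f(18,12)=816 f(18,14)=153 f(18,16)=18 f(18,18)=1
t=19: f(19,-3)=25194 f(19,-1)=65246 f(19,1)=80750 f(19,3)=71706 f(19,5)=49419 f(19,7)=26961 f(19,9)=11609 f(19,11)=3875 f(19,13)=969 f(19,15)=171 f(19,17)=19 f(19,19)=1
t=20: f(20,-2)=90440 f(20,0)=145996 f(20,2)=152456 f(20,4)=121125 f(20,6)=76380 f(20,8)=38570 f(20,10)=15484 f(20,12)=4844 f(20,14)=1140 f(20,16)=190 f(20,18)=20 f(20,20)=1
t=21: f(21,-3)=90440 f(21,-1)=236436 f(21,1)=298452 f(21,3)=273581 f(21,5)=197505 f(21,7)=114950 f(21,9)=54054 f(21,11)=20328 f(21,13)=5984 f(21,15)=1330 f(21,17)=210 f(21,19)=21 f(21,21)=1
t=22: f(22,-2)=326876 f(22,0)=534888 f(22,2)=572033 f(22,4)=471086 f(22,6)=312455 f(22,8)=169004 f(22,10)=74382 f(22,12)=26312 f(22,14)=7314 f(22,16)=1540 f(22,18)=231 f(22,20)=22 f(22,22)=1
t=23: f(23,-3)=326876 f(23,-1)=861764 f(23,1)=1106921 f(23,3)=1043119 f(23,5)=783541 f(23,7)=481459 f(23,9)=243386 f(23,11)=100694 f(23,13)=33626 f(23,15)=8854 f(23,17)=1771 f(23,19)=253 f(23,21)=23 f(23,23)=1
t=24: f(24,-2)=1188640 f(24,0)=1968685 f(24,2)=2150040 f(24,4)=1826660 f(24,6)=1265000 f(24,8)=724845 f(24,10)=344080 f(24,12)=134320 f(24,14)=42480 f(24,16)=10625 f(24,18)=2024 f(24,20)=276 f(24,22)=24 f(24,24)=1
Σ_s f(24,s) = 9657700
P = 9657700/16777216 = 2414425/4194304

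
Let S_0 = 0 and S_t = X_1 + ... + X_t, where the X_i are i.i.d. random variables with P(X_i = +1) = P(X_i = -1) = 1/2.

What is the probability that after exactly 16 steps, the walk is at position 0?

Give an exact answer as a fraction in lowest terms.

Answer: 6435/32768

Derivation:
To return to 0 after 16 steps: need exactly 8 steps of +1 and 8 of -1.
Favorable paths: C(16,8) = 12870
Total paths: 2^16 = 65536
P = 12870/65536 = 6435/32768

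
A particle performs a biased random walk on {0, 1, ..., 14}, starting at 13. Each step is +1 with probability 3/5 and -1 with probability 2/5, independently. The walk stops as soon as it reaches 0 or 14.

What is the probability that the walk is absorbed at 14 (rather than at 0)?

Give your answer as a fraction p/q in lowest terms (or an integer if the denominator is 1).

Answer: 4758393/4766585

Derivation:
Biased walk: p = 3/5, q = 2/5, r = q/p = 2/3
Gambler's ruin: P(hit 14 before 0 | start at 13) = (1 - r^a)/(1 - r^N)
r^13 = 8192/1594323; r^14 = 16384/4782969
P = (1 - 8192/1594323) / (1 - 16384/4782969) = 1586131/1594323 / 4766585/4782969 = 4758393/4766585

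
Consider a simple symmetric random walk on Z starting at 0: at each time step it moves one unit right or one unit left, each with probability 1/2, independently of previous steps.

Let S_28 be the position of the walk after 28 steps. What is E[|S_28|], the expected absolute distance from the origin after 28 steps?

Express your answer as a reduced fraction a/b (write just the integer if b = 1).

Answer: 35102025/8388608

Derivation:
S_28 takes values m ≡ 0 (mod 2) with |m| ≤ 28; P(S_28=m) = C(28,(28+m)/2)/2^28.
Total paths: 2^28 = 268435456
Distribution: P(S=-28)=1/268435456, P(S=-26)=28/268435456, P(S=-24)=378/268435456, P(S=-22)=3276/268435456, P(S=-20)=20475/268435456, P(S=-18)=98280/268435456, P(S=-16)=376740/268435456, P(S=-14)=1184040/268435456, P(S=-12)=3108105/268435456, P(S=-10)=6906900/268435456, P(S=-8)=13123110/268435456, P(S=-6)=21474180/268435456, P(S=-4)=30421755/268435456, P(S=-2)=37442160/268435456, P(S=0)=40116600/268435456, P(S=2)=37442160/268435456, P(S=4)=30421755/268435456, P(S=6)=21474180/268435456, P(S=8)=13123110/268435456, P(S=10)=6906900/268435456, P(S=12)=3108105/268435456, P(S=14)=1184040/268435456, P(S=16)=376740/268435456, P(S=18)=98280/268435456, P(S=20)=20475/268435456, P(S=22)=3276/268435456, P(S=24)=378/268435456, P(S=26)=28/268435456, P(S=28)=1/268435456
E[|S_28|] = Σ_m |m|·P(S_28=m) = 1123264800/268435456 = 35102025/8388608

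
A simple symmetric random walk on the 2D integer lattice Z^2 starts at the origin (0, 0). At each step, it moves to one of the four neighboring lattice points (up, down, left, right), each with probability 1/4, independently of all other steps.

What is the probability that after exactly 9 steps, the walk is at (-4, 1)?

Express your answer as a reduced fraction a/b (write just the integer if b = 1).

Let h be the number of horizontal steps (so 9-h are vertical). To end at (-4,1) need (h-4)/2 right-steps and ((9-h)+1)/2 up-steps.
Sum over h with 4 ≤ h ≤ 8, h ≡ 0 (mod 2), 9-h ≡ 1 (mod 2):
h=4: C(9,4)·C(4,0)·C(5,3) = 126·1·10 = 1260
h=6: C(9,6)·C(6,1)·C(3,2) = 84·6·3 = 1512
h=8: C(9,8)·C(8,2)·C(1,1) = 9·28·1 = 252
Total favorable: 3024
Total paths: 4^9 = 262144
P = 3024/262144 = 189/16384

Answer: 189/16384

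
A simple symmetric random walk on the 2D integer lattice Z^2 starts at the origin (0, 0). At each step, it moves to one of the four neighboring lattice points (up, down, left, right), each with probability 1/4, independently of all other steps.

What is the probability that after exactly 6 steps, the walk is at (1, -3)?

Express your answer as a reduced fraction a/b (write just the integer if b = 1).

Answer: 45/2048

Derivation:
Let h be the number of horizontal steps (so 6-h are vertical). To end at (1,-3) need (h+1)/2 right-steps and ((6-h)-3)/2 up-steps.
Sum over h with 1 ≤ h ≤ 3, h ≡ 1 (mod 2), 6-h ≡ 1 (mod 2):
h=1: C(6,1)·C(1,1)·C(5,1) = 6·1·5 = 30
h=3: C(6,3)·C(3,2)·C(3,0) = 20·3·1 = 60
Total favorable: 90
Total paths: 4^6 = 4096
P = 90/4096 = 45/2048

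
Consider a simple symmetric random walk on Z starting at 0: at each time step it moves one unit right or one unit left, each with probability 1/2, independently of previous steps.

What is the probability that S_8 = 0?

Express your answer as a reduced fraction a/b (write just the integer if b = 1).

To return to 0 after 8 steps: need exactly 4 steps of +1 and 4 of -1.
Favorable paths: C(8,4) = 70
Total paths: 2^8 = 256
P = 70/256 = 35/128

Answer: 35/128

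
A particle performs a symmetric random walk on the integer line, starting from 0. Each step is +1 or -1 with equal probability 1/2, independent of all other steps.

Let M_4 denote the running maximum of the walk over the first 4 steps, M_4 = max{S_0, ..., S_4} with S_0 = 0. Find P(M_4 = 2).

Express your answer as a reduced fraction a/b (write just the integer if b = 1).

Let M_4 = max(S_0,...,S_4). Use the reflection principle: for j ≥ 1, #{paths with M_4 ≥ j} = #{S_4 ≥ j} + #{S_4 ≥ j+1}.
By reflection, #{M_4 ≥ 2} = #{S_4 ≥ 2} + #{S_4 ≥ 3} = 5 + 1 = 6.
#{M_4 ≥ 3} = #{S_4 ≥ 3} + #{S_4 ≥ 4} = 1 + 1 = 2.
#{M_4 = 2} = 6 - 2 = 4.
P(M_4 = 2) = 4/16 = 1/4

Answer: 1/4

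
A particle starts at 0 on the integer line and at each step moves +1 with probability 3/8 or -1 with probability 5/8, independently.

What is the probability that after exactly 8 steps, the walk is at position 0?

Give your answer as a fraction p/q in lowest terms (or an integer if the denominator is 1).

To be at 0 after 8 steps: need exactly 4 steps of +1 and 4 of -1.
Number of such sequences: C(8,4) = 70
Each has probability (3/8)^4 · (5/8)^4 = 50625/16777216
P = 70 · 50625/16777216 = 1771875/8388608

Answer: 1771875/8388608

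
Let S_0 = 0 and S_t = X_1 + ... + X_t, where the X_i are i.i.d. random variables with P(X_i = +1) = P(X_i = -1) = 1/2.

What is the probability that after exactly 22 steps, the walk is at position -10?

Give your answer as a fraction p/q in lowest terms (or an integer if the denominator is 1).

To reach position -10 after 22 steps: need 6 steps of +1 and 16 of -1.
Favorable paths: C(22,6) = 74613
Total paths: 2^22 = 4194304
P = 74613/4194304 = 74613/4194304

Answer: 74613/4194304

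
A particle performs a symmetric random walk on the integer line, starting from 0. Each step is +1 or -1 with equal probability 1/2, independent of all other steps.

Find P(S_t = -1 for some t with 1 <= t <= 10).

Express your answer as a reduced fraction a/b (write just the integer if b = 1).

Count via complement. Let g(t,s) = #length-t paths at position s with S_1..S_t all ≠ -1.
g(t,s) = g(t-1,s-1) + g(t-1,s+1) for s ≠ -1; g(t,-1) = 0.
t=0: g(0,0)=1
t=1: g(1,1)=1
t=2: g(2,0)=1 g(2,2)=1
t=3: g(3,1)=2 g(3,3)=1
t=4: g(4,0)=2 g(4,2)=3 g(4,4)=1
t=5: g(5,1)=5 g(5,3)=4 g(5,5)=1
t=6: g(6,0)=5 g(6,2)=9 g(6,4)=5 g(6,6)=1
t=7: g(7,1)=14 g(7,3)=14 g(7,5)=6 g(7,7)=1
t=8: g(8,0)=14 g(8,2)=28 g(8,4)=20 g(8,6)=7 g(8,8)=1
t=9: g(9,1)=42 g(9,3)=48 g(9,5)=27 g(9,7)=8 g(9,9)=1
t=10: g(10,0)=42 g(10,2)=90 g(10,4)=75 g(10,6)=35 g(10,8)=9 g(10,10)=1
Paths never hitting -1: Σ_s g(10,s) = 252
Paths hitting -1: 2^10 - 252 = 772
P = 772/1024 = 193/256

Answer: 193/256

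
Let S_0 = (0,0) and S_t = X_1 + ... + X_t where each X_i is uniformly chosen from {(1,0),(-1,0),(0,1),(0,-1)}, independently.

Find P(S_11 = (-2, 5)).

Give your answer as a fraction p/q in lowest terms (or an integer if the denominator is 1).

Let h be the number of horizontal steps (so 11-h are vertical). To end at (-2,5) need (h-2)/2 right-steps and ((11-h)+5)/2 up-steps.
Sum over h with 2 ≤ h ≤ 6, h ≡ 0 (mod 2), 11-h ≡ 1 (mod 2):
h=2: C(11,2)·C(2,0)·C(9,7) = 55·1·36 = 1980
h=4: C(11,4)·C(4,1)·C(7,6) = 330·4·7 = 9240
h=6: C(11,6)·C(6,2)·C(5,5) = 462·15·1 = 6930
Total favorable: 18150
Total paths: 4^11 = 4194304
P = 18150/4194304 = 9075/2097152

Answer: 9075/2097152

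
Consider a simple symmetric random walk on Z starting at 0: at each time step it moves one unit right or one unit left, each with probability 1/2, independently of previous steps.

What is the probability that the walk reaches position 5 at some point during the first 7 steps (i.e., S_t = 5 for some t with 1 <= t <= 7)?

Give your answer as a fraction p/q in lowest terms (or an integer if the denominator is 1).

Count via complement. Let g(t,s) = #length-t paths at position s with S_1..S_t all ≠ 5.
g(t,s) = g(t-1,s-1) + g(t-1,s+1) for s ≠ 5; g(t,5) = 0.
t=0: g(0,0)=1
t=1: g(1,-1)=1 g(1,1)=1
t=2: g(2,-2)=1 g(2,0)=2 g(2,2)=1
t=3: g(3,-3)=1 g(3,-1)=3 g(3,1)=3 g(3,3)=1
t=4: g(4,-4)=1 g(4,-2)=4 g(4,0)=6 g(4,2)=4 g(4,4)=1
t=5: g(5,-5)=1 g(5,-3)=5 g(5,-1)=10 g(5,1)=10 g(5,3)=5
t=6: g(6,-6)=1 g(6,-4)=6 g(6,-2)=15 g(6,0)=20 g(6,2)=15 g(6,4)=5
t=7: g(7,-7)=1 g(7,-5)=7 g(7,-3)=21 g(7,-1)=35 g(7,1)=35 g(7,3)=20
Paths never hitting 5: Σ_s g(7,s) = 119
Paths hitting 5: 2^7 - 119 = 9
P = 9/128 = 9/128

Answer: 9/128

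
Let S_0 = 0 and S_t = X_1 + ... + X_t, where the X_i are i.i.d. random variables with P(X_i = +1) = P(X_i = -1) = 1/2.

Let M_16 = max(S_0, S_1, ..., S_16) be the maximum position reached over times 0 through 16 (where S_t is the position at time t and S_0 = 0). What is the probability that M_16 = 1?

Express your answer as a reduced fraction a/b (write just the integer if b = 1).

Answer: 715/4096

Derivation:
Let M_16 = max(S_0,...,S_16). Use the reflection principle: for j ≥ 1, #{paths with M_16 ≥ j} = #{S_16 ≥ j} + #{S_16 ≥ j+1}.
By reflection, #{M_16 ≥ 1} = #{S_16 ≥ 1} + #{S_16 ≥ 2} = 26333 + 26333 = 52666.
#{M_16 ≥ 2} = #{S_16 ≥ 2} + #{S_16 ≥ 3} = 26333 + 14893 = 41226.
#{M_16 = 1} = 52666 - 41226 = 11440.
P(M_16 = 1) = 11440/65536 = 715/4096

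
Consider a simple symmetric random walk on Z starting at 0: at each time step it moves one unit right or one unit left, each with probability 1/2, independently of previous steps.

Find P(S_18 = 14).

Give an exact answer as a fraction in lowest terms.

Answer: 153/262144

Derivation:
To reach position 14 after 18 steps: need 16 steps of +1 and 2 of -1.
Favorable paths: C(18,16) = 153
Total paths: 2^18 = 262144
P = 153/262144 = 153/262144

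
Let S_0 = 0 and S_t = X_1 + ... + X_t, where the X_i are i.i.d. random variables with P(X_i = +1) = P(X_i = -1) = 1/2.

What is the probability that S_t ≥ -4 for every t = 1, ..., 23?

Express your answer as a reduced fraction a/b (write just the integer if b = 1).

Let f(t,s) = #length-t paths at position s with S_1..S_t all ≥ -4.
f(t,s) = f(t-1,s-1) + f(t-1,s+1) for s ≥ -4; f(t,s) = 0 for s < -4.
t=0: f(0,0)=1
t=1: f(1,-1)=1 f(1,1)=1
t=2: f(2,-2)=1 f(2,0)=2 f(2,2)=1
t=3: f(3,-3)=1 f(3,-1)=3 f(3,1)=3 f(3,3)=1
t=4: f(4,-4)=1 f(4,-2)=4 f(4,0)=6 f(4,2)=4 f(4,4)=1
t=5: f(5,-3)=5 f(5,-1)=10 f(5,1)=10 f(5,3)=5 f(5,5)=1
t=6: f(6,-4)=5 f(6,-2)=15 f(6,0)=20 f(6,2)=15 f(6,4)=6 f(6,6)=1
t=7: f(7,-3)=20 f(7,-1)=35 f(7,1)=35 f(7,3)=21 f(7,5)=7 f(7,7)=1
t=8: f(8,-4)=20 f(8,-2)=55 f(8,0)=70 f(8,2)=56 f(8,4)=28 f(8,6)=8 f(8,8)=1
t=9: f(9,-3)=75 f(9,-1)=125 f(9,1)=126 f(9,3)=84 f(9,5)=36 f(9,7)=9 f(9,9)=1
t=10: f(10,-4)=75 f(10,-2)=200 f(10,0)=251 f(10,2)=210 f(10,4)=120 f(10,6)=45 f(10,8)=10 f(10,10)=1
t=11: f(11,-3)=275 f(11,-1)=451 f(11,1)=461 f(11,3)=330 f(11,5)=165 f(11,7)=55 f(11,9)=11 f(11,11)=1
t=12: f(12,-4)=275 f(12,-2)=726 f(12,0)=912 f(12,2)=791 f(12,4)=495 f(12,6)=220 f(12,8)=66 f(12,10)=12 f(12,12)=1
t=13: f(13,-3)=1001 f(13,-1)=1638 f(13,1)=1703 f(13,3)=1286 f(13,5)=715 f(13,7)=286 f(13,9)=78 f(13,11)=13 f(13,13)=1
t=14: f(14,-4)=1001 f(14,-2)=2639 f(14,0)=3341 f(14,2)=2989 f(14,4)=2001 f(14,6)=1001 f(14,8)=364 f(14,10)=91 f(14,12)=14 f(14,14)=1
t=15: f(15,-3)=3640 f(15,-1)=5980 f(15,1)=6330 f(15,3)=4990 f(15,5)=3002 f(15,7)=1365 f(15,9)=455 f(15,11)=105 f(15,13)=15 f(15,15)=1
t=16: f(16,-4)=3640 f(16,-2)=9620 f(16,0)=12310 f(16,2)=11320 f(16,4)=7992 f(16,6)=4367 f(16,8)=1820 f(16,10)=560 f(16,12)=120 f(16,14)=16 f(16,16)=1
t=17: f(17,-3)=13260 f(17,-1)=21930 f(17,1)=23630 f(17,3)=19312 f(17,5)=12359 f(17,7)=6187 f(17,9)=2380 f(17,11)=680 f(17,13)=136 f(17,15)=17 f(17,17)=1
t=18: f(18,-4)=13260 f(18,-2)=35190 f(18,0)=45560 f(18,2)=42942 f(18,4)=31671 f(18,6)=18546 f(18,8)=8567 f(18,10)=3060 f(18,12)=816 f(18,14)=153 f(18,16)=18 f(18,18)=1
t=19: f(19,-3)=48450 f(19,-1)=80750 f(19,1)=88502 f(19,3)=74613 f(19,5)=50217 f(19,7)=27113 f(19,9)=11627 f(19,11)=3876 f(19,13)=969 f(19,15)=171 f(19,17)=19 f(19,19)=1
t=20: f(20,-4)=48450 f(20,-2)=129200 f(20,0)=169252 f(20,2)=163115 f(20,4)=124830 f(20,6)=77330 f(20,8)=38740 f(20,10)=15503 f(20,12)=4845 f(20,14)=1140 f(20,16)=190 f(20,18)=20 f(20,20)=1
t=21: f(21,-3)=177650 f(21,-1)=298452 f(21,1)=332367 f(21,3)=287945 f(21,5)=202160 f(21,7)=116070 f(21,9)=54243 f(21,11)=20348 f(21,13)=5985 f(21,15)=1330 f(21,17)=210 f(21,19)=21 f(21,21)=1
t=22: f(22,-4)=177650 f(22,-2)=476102 f(22,0)=630819 f(22,2)=620312 f(22,4)=490105 f(22,6)=318230 f(22,8)=170313 f(22,10)=74591 f(22,12)=26333 f(22,14)=7315 f(22,16)=1540 f(22,18)=231 f(22,20)=22 f(22,22)=1
t=23: f(23,-3)=653752 f(23,-1)=1106921 f(23,1)=1251131 f(23,3)=1110417 f(23,5)=808335 f(23,7)=488543 f(23,9)=244904 f(23,11)=100924 f(23,13)=33648 f(23,15)=8855 f(23,17)=1771 f(23,19)=253 f(23,21)=23 f(23,23)=1
Σ_s f(23,s) = 5809478
P = 5809478/8388608 = 2904739/4194304

Answer: 2904739/4194304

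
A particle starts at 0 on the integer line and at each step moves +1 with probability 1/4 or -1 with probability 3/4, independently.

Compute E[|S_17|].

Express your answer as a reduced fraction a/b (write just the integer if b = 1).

Answer: 18339782563/2147483648

Derivation:
S_17 takes values m ≡ 1 (mod 2) with |m| ≤ 17; P(S_17=m) = C(17,(17+m)/2) · (1/4)^((17+m)/2) · (3/4)^((17-m)/2).
Distribution: P(S=-17)=129140163/17179869184, P(S=-15)=731794257/17179869184, P(S=-13)=243931419/2147483648, P(S=-11)=406552365/2147483648, P(S=-9)=948622185/4294967296, P(S=-7)=822139227/4294967296, P(S=-5)=274046409/2147483648, P(S=-3)=143548119/2147483648, P(S=-1)=239246865/8589934592, P(S=1)=79748955/8589934592, P(S=3)=5316597/2147483648, P(S=5)=1127763/2147483648, P(S=7)=375921/4294967296, P(S=9)=48195/4294967296, P(S=11)=2295/2147483648, P(S=13)=153/2147483648, P(S=15)=51/17179869184, P(S=17)=1/17179869184
E[|S_17|] = Σ_m |m|·P(S_17=m) = 18339782563/2147483648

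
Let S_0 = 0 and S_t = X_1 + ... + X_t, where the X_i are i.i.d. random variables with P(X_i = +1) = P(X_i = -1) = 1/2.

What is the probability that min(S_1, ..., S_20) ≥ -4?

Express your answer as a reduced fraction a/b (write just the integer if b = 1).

Let f(t,s) = #length-t paths at position s with S_1..S_t all ≥ -4.
f(t,s) = f(t-1,s-1) + f(t-1,s+1) for s ≥ -4; f(t,s) = 0 for s < -4.
t=0: f(0,0)=1
t=1: f(1,-1)=1 f(1,1)=1
t=2: f(2,-2)=1 f(2,0)=2 f(2,2)=1
t=3: f(3,-3)=1 f(3,-1)=3 f(3,1)=3 f(3,3)=1
t=4: f(4,-4)=1 f(4,-2)=4 f(4,0)=6 f(4,2)=4 f(4,4)=1
t=5: f(5,-3)=5 f(5,-1)=10 f(5,1)=10 f(5,3)=5 f(5,5)=1
t=6: f(6,-4)=5 f(6,-2)=15 f(6,0)=20 f(6,2)=15 f(6,4)=6 f(6,6)=1
t=7: f(7,-3)=20 f(7,-1)=35 f(7,1)=35 f(7,3)=21 f(7,5)=7 f(7,7)=1
t=8: f(8,-4)=20 f(8,-2)=55 f(8,0)=70 f(8,2)=56 f(8,4)=28 f(8,6)=8 f(8,8)=1
t=9: f(9,-3)=75 f(9,-1)=125 f(9,1)=126 f(9,3)=84 f(9,5)=36 f(9,7)=9 f(9,9)=1
t=10: f(10,-4)=75 f(10,-2)=200 f(10,0)=251 f(10,2)=210 f(10,4)=120 f(10,6)=45 f(10,8)=10 f(10,10)=1
t=11: f(11,-3)=275 f(11,-1)=451 f(11,1)=461 f(11,3)=330 f(11,5)=165 f(11,7)=55 f(11,9)=11 f(11,11)=1
t=12: f(12,-4)=275 f(12,-2)=726 f(12,0)=912 f(12,2)=791 f(12,4)=495 f(12,6)=220 f(12,8)=66 f(12,10)=12 f(12,12)=1
t=13: f(13,-3)=1001 f(13,-1)=1638 f(13,1)=1703 f(13,3)=1286 f(13,5)=715 f(13,7)=286 f(13,9)=78 f(13,11)=13 f(13,13)=1
t=14: f(14,-4)=1001 f(14,-2)=2639 f(14,0)=3341 f(14,2)=2989 f(14,4)=2001 f(14,6)=1001 f(14,8)=364 f(14,10)=91 f(14,12)=14 f(14,14)=1
t=15: f(15,-3)=3640 f(15,-1)=5980 f(15,1)=6330 f(15,3)=4990 f(15,5)=3002 f(15,7)=1365 f(15,9)=455 f(15,11)=105 f(15,13)=15 f(15,15)=1
t=16: f(16,-4)=3640 f(16,-2)=9620 f(16,0)=12310 f(16,2)=11320 f(16,4)=7992 f(16,6)=4367 f(16,8)=1820 f(16,10)=560 f(16,12)=120 f(16,14)=16 f(16,16)=1
t=17: f(17,-3)=13260 f(17,-1)=21930 f(17,1)=23630 f(17,3)=19312 f(17,5)=12359 f(17,7)=6187 f(17,9)=2380 f(17,11)=680 f(17,13)=136 f(17,15)=17 f(17,17)=1
t=18: f(18,-4)=13260 f(18,-2)=35190 f(18,0)=45560 f(18,2)=42942 f(18,4)=31671 f(18,6)=18546 f(18,8)=8567 f(18,10)=3060 f(18,12)=816 f(18,14)=153 f(18,16)=18 f(18,18)=1
t=19: f(19,-3)=48450 f(19,-1)=80750 f(19,1)=88502 f(19,3)=74613 f(19,5)=50217 f(19,7)=27113 f(19,9)=11627 f(19,11)=3876 f(19,13)=969 f(19,15)=171 f(19,17)=19 f(19,19)=1
t=20: f(20,-4)=48450 f(20,-2)=129200 f(20,0)=169252 f(20,2)=163115 f(20,4)=124830 f(20,6)=77330 f(20,8)=38740 f(20,10)=15503 f(20,12)=4845 f(20,14)=1140 f(20,16)=190 f(20,18)=20 f(20,20)=1
Σ_s f(20,s) = 772616
P = 772616/1048576 = 96577/131072

Answer: 96577/131072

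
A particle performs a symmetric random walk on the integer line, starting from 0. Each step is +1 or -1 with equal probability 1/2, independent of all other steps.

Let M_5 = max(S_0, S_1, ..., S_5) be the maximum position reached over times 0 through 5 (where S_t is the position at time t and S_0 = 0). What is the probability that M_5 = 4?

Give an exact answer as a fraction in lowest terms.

Answer: 1/32

Derivation:
Let M_5 = max(S_0,...,S_5). Use the reflection principle: for j ≥ 1, #{paths with M_5 ≥ j} = #{S_5 ≥ j} + #{S_5 ≥ j+1}.
By reflection, #{M_5 ≥ 4} = #{S_5 ≥ 4} + #{S_5 ≥ 5} = 1 + 1 = 2.
#{M_5 ≥ 5} = #{S_5 ≥ 5} + #{S_5 ≥ 6} = 1 + 0 = 1.
#{M_5 = 4} = 2 - 1 = 1.
P(M_5 = 4) = 1/32 = 1/32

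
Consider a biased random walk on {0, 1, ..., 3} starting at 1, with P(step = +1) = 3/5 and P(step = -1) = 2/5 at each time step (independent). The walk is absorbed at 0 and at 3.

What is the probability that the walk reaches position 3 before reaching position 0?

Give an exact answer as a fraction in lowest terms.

Biased walk: p = 3/5, q = 2/5, r = q/p = 2/3
Gambler's ruin: P(hit 3 before 0 | start at 1) = (1 - r^a)/(1 - r^N)
r^1 = 2/3; r^3 = 8/27
P = (1 - 2/3) / (1 - 8/27) = 1/3 / 19/27 = 9/19

Answer: 9/19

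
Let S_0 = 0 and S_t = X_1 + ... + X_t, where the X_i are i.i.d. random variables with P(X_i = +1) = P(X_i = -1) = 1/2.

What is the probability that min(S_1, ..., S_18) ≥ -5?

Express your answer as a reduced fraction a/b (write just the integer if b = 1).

Let f(t,s) = #length-t paths at position s with S_1..S_t all ≥ -5.
f(t,s) = f(t-1,s-1) + f(t-1,s+1) for s ≥ -5; f(t,s) = 0 for s < -5.
t=0: f(0,0)=1
t=1: f(1,-1)=1 f(1,1)=1
t=2: f(2,-2)=1 f(2,0)=2 f(2,2)=1
t=3: f(3,-3)=1 f(3,-1)=3 f(3,1)=3 f(3,3)=1
t=4: f(4,-4)=1 f(4,-2)=4 f(4,0)=6 f(4,2)=4 f(4,4)=1
t=5: f(5,-5)=1 f(5,-3)=5 f(5,-1)=10 f(5,1)=10 f(5,3)=5 f(5,5)=1
t=6: f(6,-4)=6 f(6,-2)=15 f(6,0)=20 f(6,2)=15 f(6,4)=6 f(6,6)=1
t=7: f(7,-5)=6 f(7,-3)=21 f(7,-1)=35 f(7,1)=35 f(7,3)=21 f(7,5)=7 f(7,7)=1
t=8: f(8,-4)=27 f(8,-2)=56 f(8,0)=70 f(8,2)=56 f(8,4)=28 f(8,6)=8 f(8,8)=1
t=9: f(9,-5)=27 f(9,-3)=83 f(9,-1)=126 f(9,1)=126 f(9,3)=84 f(9,5)=36 f(9,7)=9 f(9,9)=1
t=10: f(10,-4)=110 f(10,-2)=209 f(10,0)=252 f(10,2)=210 f(10,4)=120 f(10,6)=45 f(10,8)=10 f(10,10)=1
t=11: f(11,-5)=110 f(11,-3)=319 f(11,-1)=461 f(11,1)=462 f(11,3)=330 f(11,5)=165 f(11,7)=55 f(11,9)=11 f(11,11)=1
t=12: f(12,-4)=429 f(12,-2)=780 f(12,0)=923 f(12,2)=792 f(12,4)=495 f(12,6)=220 f(12,8)=66 f(12,10)=12 f(12,12)=1
t=13: f(13,-5)=429 f(13,-3)=1209 f(13,-1)=1703 f(13,1)=1715 f(13,3)=1287 f(13,5)=715 f(13,7)=286 f(13,9)=78 f(13,11)=13 f(13,13)=1
t=14: f(14,-4)=1638 f(14,-2)=2912 f(14,0)=3418 f(14,2)=3002 f(14,4)=2002 f(14,6)=1001 f(14,8)=364 f(14,10)=91 f(14,12)=14 f(14,14)=1
t=15: f(15,-5)=1638 f(15,-3)=4550 f(15,-1)=6330 f(15,1)=6420 f(15,3)=5004 f(15,5)=3003 f(15,7)=1365 f(15,9)=455 f(15,11)=105 f(15,13)=15 f(15,15)=1
t=16: f(16,-4)=6188 f(16,-2)=10880 f(16,0)=12750 f(16,2)=11424 f(16,4)=8007 f(16,6)=4368 f(16,8)=1820 f(16,10)=560 f(16,12)=120 f(16,14)=16 f(16,16)=1
t=17: f(17,-5)=6188 f(17,-3)=17068 f(17,-1)=23630 f(17,1)=24174 f(17,3)=19431 f(17,5)=12375 f(17,7)=6188 f(17,9)=2380 f(17,11)=680 f(17,13)=136 f(17,15)=17 f(17,17)=1
t=18: f(18,-4)=23256 f(18,-2)=40698 f(18,0)=47804 f(18,2)=43605 f(18,4)=31806 f(18,6)=18563 f(18,8)=8568 f(18,10)=3060 f(18,12)=816 f(18,14)=153 f(18,16)=18 f(18,18)=1
Σ_s f(18,s) = 218348
P = 218348/262144 = 54587/65536

Answer: 54587/65536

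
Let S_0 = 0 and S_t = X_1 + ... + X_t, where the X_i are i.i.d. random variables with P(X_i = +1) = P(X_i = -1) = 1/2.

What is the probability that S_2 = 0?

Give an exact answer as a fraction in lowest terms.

To return to 0 after 2 steps: need exactly 1 step of +1 and 1 of -1.
Favorable paths: C(2,1) = 2
Total paths: 2^2 = 4
P = 2/4 = 1/2

Answer: 1/2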